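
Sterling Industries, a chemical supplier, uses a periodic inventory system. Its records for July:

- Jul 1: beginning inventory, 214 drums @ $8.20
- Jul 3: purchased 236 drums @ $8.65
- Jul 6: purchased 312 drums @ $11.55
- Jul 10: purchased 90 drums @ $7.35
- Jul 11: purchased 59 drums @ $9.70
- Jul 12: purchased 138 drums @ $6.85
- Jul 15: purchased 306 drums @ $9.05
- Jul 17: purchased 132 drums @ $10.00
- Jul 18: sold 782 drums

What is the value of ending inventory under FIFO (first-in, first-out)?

Ending inventory = $6,121.40

Jul 18, 782 sold [FIFO — oldest first]: 214 @ $8.20 + 236 @ $8.65 + 312 @ $11.55 + 20 @ $7.35 = $7,546.80
Ending inventory: 70 @ $7.35 + 59 @ $9.70 + 138 @ $6.85 + 306 @ $9.05 + 132 @ $10.00 = $6,121.40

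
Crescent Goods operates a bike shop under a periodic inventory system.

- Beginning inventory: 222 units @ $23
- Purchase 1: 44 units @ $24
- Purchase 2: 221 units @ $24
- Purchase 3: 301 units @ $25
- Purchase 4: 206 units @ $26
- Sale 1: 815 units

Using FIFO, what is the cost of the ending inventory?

Sale 1 (815) [FIFO — oldest first]: 222 @ $23 + 44 @ $24 + 221 @ $24 + 301 @ $25 + 27 @ $26 = $19,693
Ending inventory: 179 @ $26 = $4,654

Ending inventory = $4,654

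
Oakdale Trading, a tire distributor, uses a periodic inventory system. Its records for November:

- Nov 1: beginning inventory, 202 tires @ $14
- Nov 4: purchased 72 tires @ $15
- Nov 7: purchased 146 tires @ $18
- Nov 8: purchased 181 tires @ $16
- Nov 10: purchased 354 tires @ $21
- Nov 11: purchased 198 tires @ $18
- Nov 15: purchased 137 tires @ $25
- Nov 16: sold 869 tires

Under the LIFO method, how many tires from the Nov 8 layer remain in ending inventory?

Nov 16, 869 sold [LIFO — newest first]: 137 @ $25 + 198 @ $18 + 354 @ $21 + 180 @ $16 = $17,303
Ending inventory: 202 @ $14 + 72 @ $15 + 146 @ $18 + 1 @ $16 = $6,552

1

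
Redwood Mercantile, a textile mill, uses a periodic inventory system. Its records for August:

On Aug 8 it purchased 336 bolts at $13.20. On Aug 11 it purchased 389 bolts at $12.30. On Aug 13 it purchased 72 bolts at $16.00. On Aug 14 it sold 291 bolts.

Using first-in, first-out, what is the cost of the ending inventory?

Aug 14, 291 sold [FIFO — oldest first]: 291 @ $13.20 = $3,841.20
Ending inventory: 45 @ $13.20 + 389 @ $12.30 + 72 @ $16.00 = $6,530.70
Check: goods available $10,371.90 = COGS $3,841.20 + ending $6,530.70

Ending inventory = $6,530.70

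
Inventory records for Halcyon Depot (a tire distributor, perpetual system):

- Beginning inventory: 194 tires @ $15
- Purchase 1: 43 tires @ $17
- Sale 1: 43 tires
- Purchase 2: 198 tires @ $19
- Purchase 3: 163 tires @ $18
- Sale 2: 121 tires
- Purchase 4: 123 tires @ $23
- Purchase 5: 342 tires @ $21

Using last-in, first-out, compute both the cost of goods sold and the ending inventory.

COGS = $2,909; ending inventory = $17,439

Sale 1 (43) [LIFO — newest first]: 43 @ $17 = $731
Sale 2 (121) [LIFO — newest first]: 121 @ $18 = $2,178
Total COGS = $731 + $2,178 = $2,909
Ending inventory: 194 @ $15 + 198 @ $19 + 42 @ $18 + 123 @ $23 + 342 @ $21 = $17,439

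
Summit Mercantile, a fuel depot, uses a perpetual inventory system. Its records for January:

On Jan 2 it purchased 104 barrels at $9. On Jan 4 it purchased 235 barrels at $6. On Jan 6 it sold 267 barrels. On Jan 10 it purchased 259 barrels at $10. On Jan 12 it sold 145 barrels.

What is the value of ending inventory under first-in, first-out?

Ending inventory = $1,860

Jan 6, 267 sold [FIFO — oldest first]: 104 @ $9 + 163 @ $6 = $1,914
Jan 12, 145 sold [FIFO — oldest first]: 72 @ $6 + 73 @ $10 = $1,162
Total COGS = $1,914 + $1,162 = $3,076
Ending inventory: 186 @ $10 = $1,860
Check: goods available $4,936 = COGS $3,076 + ending $1,860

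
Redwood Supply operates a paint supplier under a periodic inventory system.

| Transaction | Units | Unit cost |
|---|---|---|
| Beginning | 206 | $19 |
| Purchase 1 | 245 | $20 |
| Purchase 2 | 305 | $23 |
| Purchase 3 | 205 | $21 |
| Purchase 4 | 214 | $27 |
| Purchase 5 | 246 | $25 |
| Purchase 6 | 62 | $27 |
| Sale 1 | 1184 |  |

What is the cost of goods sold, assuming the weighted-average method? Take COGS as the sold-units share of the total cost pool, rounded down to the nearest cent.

COGS = $26,934.20

Sale 1, sell 1184: 1184/1483 × $33,736.00 → $26,934.20
Ending inventory (cost pool remaining) = $6,801.80
Check: goods available $33,736.00 = COGS $26,934.20 + ending $6,801.80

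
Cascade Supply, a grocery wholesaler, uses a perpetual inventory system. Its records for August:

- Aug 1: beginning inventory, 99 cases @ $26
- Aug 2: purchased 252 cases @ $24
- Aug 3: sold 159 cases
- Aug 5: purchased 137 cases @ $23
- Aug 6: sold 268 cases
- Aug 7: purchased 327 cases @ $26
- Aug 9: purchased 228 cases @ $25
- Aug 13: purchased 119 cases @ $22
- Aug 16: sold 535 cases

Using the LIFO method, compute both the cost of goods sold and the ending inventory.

Aug 3, 159 sold [LIFO — newest first]: 159 @ $24 = $3,816
Aug 6, 268 sold [LIFO — newest first]: 137 @ $23 + 93 @ $24 + 38 @ $26 = $6,371
Aug 16, 535 sold [LIFO — newest first]: 119 @ $22 + 228 @ $25 + 188 @ $26 = $13,206
Total COGS = $3,816 + $6,371 + $13,206 = $23,393
Ending inventory: 61 @ $26 + 139 @ $26 = $5,200

COGS = $23,393; ending inventory = $5,200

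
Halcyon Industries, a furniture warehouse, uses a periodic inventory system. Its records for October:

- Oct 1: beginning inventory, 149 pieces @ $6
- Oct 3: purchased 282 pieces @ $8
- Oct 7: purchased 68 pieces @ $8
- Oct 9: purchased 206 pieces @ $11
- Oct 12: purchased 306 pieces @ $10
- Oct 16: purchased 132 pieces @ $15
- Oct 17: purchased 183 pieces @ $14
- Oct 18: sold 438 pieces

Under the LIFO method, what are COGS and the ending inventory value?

Oct 18, 438 sold [LIFO — newest first]: 183 @ $14 + 132 @ $15 + 123 @ $10 = $5,772
Ending inventory: 149 @ $6 + 282 @ $8 + 68 @ $8 + 206 @ $11 + 183 @ $10 = $7,790
Check: goods available $13,562 = COGS $5,772 + ending $7,790

COGS = $5,772; ending inventory = $7,790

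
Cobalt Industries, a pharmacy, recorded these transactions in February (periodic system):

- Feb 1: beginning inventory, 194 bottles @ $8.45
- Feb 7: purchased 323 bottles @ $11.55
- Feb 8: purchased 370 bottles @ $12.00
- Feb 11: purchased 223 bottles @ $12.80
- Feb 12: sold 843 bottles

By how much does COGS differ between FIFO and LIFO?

FIFO COGS: 194 @ $8.45 + 323 @ $11.55 + 326 @ $12.00 = $9,281.95
LIFO COGS: 223 @ $12.80 + 370 @ $12.00 + 250 @ $11.55 = $10,181.90
Difference = |$9,281.95 − $10,181.90| = $899.95

$899.95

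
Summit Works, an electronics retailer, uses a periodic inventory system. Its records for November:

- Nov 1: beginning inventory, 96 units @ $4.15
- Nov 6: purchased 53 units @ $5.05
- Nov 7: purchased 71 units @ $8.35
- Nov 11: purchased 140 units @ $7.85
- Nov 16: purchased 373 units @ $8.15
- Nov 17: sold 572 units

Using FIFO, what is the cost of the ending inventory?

Ending inventory = $1,312.15

Nov 17, 572 sold [FIFO — oldest first]: 96 @ $4.15 + 53 @ $5.05 + 71 @ $8.35 + 140 @ $7.85 + 212 @ $8.15 = $4,085.70
Ending inventory: 161 @ $8.15 = $1,312.15
Check: goods available $5,397.85 = COGS $4,085.70 + ending $1,312.15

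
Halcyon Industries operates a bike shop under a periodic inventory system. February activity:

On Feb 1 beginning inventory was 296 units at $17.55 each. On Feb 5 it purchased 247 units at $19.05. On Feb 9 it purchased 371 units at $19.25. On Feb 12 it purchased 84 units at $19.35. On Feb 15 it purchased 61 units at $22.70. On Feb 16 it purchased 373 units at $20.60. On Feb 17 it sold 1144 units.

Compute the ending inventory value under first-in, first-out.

Feb 17, 1144 sold [FIFO — oldest first]: 296 @ $17.55 + 247 @ $19.05 + 371 @ $19.25 + 84 @ $19.35 + 61 @ $22.70 + 85 @ $20.60 = $21,803.00
Ending inventory: 288 @ $20.60 = $5,932.80

Ending inventory = $5,932.80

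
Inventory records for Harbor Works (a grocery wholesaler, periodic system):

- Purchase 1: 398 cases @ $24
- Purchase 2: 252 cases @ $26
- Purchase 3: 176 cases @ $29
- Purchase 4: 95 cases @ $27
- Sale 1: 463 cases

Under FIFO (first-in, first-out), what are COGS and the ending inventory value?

COGS = $11,242; ending inventory = $12,531

Sale 1 (463) [FIFO — oldest first]: 398 @ $24 + 65 @ $26 = $11,242
Ending inventory: 187 @ $26 + 176 @ $29 + 95 @ $27 = $12,531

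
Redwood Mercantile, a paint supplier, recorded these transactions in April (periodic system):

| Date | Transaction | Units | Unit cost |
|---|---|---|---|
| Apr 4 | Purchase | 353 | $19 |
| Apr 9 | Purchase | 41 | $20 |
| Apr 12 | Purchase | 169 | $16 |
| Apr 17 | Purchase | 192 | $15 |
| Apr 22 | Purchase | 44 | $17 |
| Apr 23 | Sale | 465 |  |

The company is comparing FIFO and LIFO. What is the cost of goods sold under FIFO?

COGS = $8,663

FIFO COGS: 353 @ $19 + 41 @ $20 + 71 @ $16 = $8,663
LIFO COGS: 44 @ $17 + 192 @ $15 + 169 @ $16 + 41 @ $20 + 19 @ $19 = $7,513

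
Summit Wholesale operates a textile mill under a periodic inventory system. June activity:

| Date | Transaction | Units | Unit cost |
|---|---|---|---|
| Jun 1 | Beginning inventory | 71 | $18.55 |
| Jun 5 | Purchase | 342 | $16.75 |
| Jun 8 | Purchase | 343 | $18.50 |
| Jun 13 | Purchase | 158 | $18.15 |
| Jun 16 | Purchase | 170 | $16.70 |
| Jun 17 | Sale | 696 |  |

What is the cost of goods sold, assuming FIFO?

Jun 17, 696 sold [FIFO — oldest first]: 71 @ $18.55 + 342 @ $16.75 + 283 @ $18.50 = $12,281.05
Ending inventory: 60 @ $18.50 + 158 @ $18.15 + 170 @ $16.70 = $6,816.70

COGS = $12,281.05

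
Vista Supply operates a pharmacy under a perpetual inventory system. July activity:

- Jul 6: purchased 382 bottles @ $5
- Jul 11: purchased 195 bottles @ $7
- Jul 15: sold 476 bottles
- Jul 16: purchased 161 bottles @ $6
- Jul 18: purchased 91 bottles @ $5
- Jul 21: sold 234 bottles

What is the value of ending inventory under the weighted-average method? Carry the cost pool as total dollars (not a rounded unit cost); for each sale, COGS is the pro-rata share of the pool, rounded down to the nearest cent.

After Jul 6: 382 on hand, pool $1,910.00 (≈ $5.0000 each)
After Jul 11: 577 on hand, pool $3,275.00 (≈ $5.6759 each)
Jul 15, sell 476: 476/577 × $3,275.00 → $2,701.73
After Jul 16: 262 on hand, pool $1,539.27 (≈ $5.8751 each)
After Jul 18: 353 on hand, pool $1,994.27 (≈ $5.6495 each)
Jul 21, sell 234: 234/353 × $1,994.27 → $1,321.98
Total COGS = $2,701.73 + $1,321.98 = $4,023.71
Ending inventory (cost pool remaining) = $672.29

Ending inventory = $672.29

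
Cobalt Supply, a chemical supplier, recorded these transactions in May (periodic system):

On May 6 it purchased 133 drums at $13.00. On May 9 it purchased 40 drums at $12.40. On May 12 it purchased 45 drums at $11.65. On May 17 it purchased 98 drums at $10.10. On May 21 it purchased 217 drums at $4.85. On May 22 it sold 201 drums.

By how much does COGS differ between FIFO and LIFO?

$1,576.35

FIFO COGS: 133 @ $13.00 + 40 @ $12.40 + 28 @ $11.65 = $2,551.20
LIFO COGS: 201 @ $4.85 = $974.85
Difference = |$2,551.20 − $974.85| = $1,576.35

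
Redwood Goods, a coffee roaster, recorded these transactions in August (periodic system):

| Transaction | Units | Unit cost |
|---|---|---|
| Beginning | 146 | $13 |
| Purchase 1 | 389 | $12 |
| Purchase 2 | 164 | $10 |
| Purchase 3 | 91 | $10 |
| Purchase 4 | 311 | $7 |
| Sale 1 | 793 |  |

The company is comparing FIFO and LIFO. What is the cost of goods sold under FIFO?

FIFO COGS: 146 @ $13 + 389 @ $12 + 164 @ $10 + 91 @ $10 + 3 @ $7 = $9,137
LIFO COGS: 311 @ $7 + 91 @ $10 + 164 @ $10 + 227 @ $12 = $7,451

COGS = $9,137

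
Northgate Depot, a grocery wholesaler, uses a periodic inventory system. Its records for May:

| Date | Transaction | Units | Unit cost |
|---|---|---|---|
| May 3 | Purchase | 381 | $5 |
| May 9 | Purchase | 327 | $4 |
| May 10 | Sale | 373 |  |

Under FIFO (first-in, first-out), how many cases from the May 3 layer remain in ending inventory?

May 10, 373 sold [FIFO — oldest first]: 373 @ $5 = $1,865
Ending inventory: 8 @ $5 + 327 @ $4 = $1,348

8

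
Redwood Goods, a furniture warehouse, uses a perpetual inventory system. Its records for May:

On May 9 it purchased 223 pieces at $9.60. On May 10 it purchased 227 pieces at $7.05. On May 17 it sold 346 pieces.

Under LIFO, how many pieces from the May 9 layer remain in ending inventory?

104

May 17, 346 sold [LIFO — newest first]: 227 @ $7.05 + 119 @ $9.60 = $2,742.75
Ending inventory: 104 @ $9.60 = $998.40
Check: goods available $3,741.15 = COGS $2,742.75 + ending $998.40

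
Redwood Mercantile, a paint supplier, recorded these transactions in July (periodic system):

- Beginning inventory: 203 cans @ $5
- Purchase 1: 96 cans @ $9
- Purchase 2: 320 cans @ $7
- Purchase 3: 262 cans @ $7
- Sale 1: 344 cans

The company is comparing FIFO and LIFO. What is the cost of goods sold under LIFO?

COGS = $2,408

FIFO COGS: 203 @ $5 + 96 @ $9 + 45 @ $7 = $2,194
LIFO COGS: 262 @ $7 + 82 @ $7 = $2,408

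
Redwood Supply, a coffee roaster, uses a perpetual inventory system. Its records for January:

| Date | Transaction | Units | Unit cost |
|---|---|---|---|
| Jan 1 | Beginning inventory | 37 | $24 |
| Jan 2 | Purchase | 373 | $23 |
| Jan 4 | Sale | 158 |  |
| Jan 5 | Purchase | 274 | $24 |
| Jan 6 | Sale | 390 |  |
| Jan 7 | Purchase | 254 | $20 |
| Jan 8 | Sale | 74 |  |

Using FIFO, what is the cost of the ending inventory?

Jan 4, 158 sold [FIFO — oldest first]: 37 @ $24 + 121 @ $23 = $3,671
Jan 6, 390 sold [FIFO — oldest first]: 252 @ $23 + 138 @ $24 = $9,108
Jan 8, 74 sold [FIFO — oldest first]: 74 @ $24 = $1,776
Total COGS = $3,671 + $9,108 + $1,776 = $14,555
Ending inventory: 62 @ $24 + 254 @ $20 = $6,568

Ending inventory = $6,568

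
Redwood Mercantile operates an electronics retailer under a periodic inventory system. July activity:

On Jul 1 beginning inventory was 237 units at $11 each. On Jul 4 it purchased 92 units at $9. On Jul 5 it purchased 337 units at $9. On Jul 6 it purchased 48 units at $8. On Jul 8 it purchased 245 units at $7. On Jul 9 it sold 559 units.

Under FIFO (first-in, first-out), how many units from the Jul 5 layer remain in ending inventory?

Jul 9, 559 sold [FIFO — oldest first]: 237 @ $11 + 92 @ $9 + 230 @ $9 = $5,505
Ending inventory: 107 @ $9 + 48 @ $8 + 245 @ $7 = $3,062
Check: goods available $8,567 = COGS $5,505 + ending $3,062

107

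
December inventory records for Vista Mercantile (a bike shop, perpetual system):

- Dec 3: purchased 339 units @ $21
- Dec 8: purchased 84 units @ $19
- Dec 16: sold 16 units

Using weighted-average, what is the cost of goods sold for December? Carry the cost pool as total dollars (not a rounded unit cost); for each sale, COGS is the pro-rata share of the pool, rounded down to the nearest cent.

COGS = $329.64

After Dec 3: 339 on hand, pool $7,119.00 (≈ $21.0000 each)
After Dec 8: 423 on hand, pool $8,715.00 (≈ $20.6028 each)
Dec 16, sell 16: 16/423 × $8,715.00 → $329.64
Ending inventory (cost pool remaining) = $8,385.36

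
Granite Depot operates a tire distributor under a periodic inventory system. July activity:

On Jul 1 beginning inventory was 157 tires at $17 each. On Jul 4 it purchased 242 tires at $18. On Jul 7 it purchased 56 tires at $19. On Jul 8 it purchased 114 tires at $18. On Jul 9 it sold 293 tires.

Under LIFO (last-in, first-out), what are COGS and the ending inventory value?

COGS = $5,330; ending inventory = $4,811

Jul 9, 293 sold [LIFO — newest first]: 114 @ $18 + 56 @ $19 + 123 @ $18 = $5,330
Ending inventory: 157 @ $17 + 119 @ $18 = $4,811
Check: goods available $10,141 = COGS $5,330 + ending $4,811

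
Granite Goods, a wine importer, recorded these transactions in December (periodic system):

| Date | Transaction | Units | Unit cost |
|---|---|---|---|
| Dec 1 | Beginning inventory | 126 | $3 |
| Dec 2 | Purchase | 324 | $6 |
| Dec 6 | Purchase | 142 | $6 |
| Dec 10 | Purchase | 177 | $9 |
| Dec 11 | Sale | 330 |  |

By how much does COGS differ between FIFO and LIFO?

FIFO COGS: 126 @ $3 + 204 @ $6 = $1,602
LIFO COGS: 177 @ $9 + 142 @ $6 + 11 @ $6 = $2,511
Difference = |$1,602 − $2,511| = $909

$909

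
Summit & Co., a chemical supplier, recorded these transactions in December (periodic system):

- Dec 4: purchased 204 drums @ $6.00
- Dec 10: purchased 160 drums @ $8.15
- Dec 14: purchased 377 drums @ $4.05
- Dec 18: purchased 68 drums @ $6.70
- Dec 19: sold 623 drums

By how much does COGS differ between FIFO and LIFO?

FIFO COGS: 204 @ $6.00 + 160 @ $8.15 + 259 @ $4.05 = $3,576.95
LIFO COGS: 68 @ $6.70 + 377 @ $4.05 + 160 @ $8.15 + 18 @ $6.00 = $3,394.45
Difference = |$3,576.95 − $3,394.45| = $182.50

$182.50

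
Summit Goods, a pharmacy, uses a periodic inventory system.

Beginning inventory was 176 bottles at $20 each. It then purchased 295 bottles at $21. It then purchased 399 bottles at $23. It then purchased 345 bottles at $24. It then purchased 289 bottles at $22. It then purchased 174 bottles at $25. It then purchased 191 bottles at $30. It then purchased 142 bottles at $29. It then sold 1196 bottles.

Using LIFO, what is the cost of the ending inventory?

Ending inventory = $17,627

Sale 1 (1196) [LIFO — newest first]: 142 @ $29 + 191 @ $30 + 174 @ $25 + 289 @ $22 + 345 @ $24 + 55 @ $23 = $30,101
Ending inventory: 176 @ $20 + 295 @ $21 + 344 @ $23 = $17,627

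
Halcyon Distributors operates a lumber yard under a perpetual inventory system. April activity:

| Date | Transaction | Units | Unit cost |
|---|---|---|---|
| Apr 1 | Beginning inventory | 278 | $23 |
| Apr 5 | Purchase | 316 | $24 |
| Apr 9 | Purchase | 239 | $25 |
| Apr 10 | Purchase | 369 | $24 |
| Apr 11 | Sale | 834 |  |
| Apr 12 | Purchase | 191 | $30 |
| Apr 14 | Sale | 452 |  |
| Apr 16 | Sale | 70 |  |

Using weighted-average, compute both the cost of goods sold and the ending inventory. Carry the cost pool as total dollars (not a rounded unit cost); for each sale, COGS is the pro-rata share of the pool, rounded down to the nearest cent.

COGS = $33,575.93; ending inventory = $963.07

After Apr 1: 278 on hand, pool $6,394.00 (≈ $23.0000 each)
After Apr 5: 594 on hand, pool $13,978.00 (≈ $23.5320 each)
After Apr 9: 833 on hand, pool $19,953.00 (≈ $23.9532 each)
After Apr 10: 1202 on hand, pool $28,809.00 (≈ $23.9676 each)
Apr 11, sell 834: 834/1202 × $28,809.00 → $19,988.94
After Apr 12: 559 on hand, pool $14,550.06 (≈ $26.0287 each)
Apr 14, sell 452: 452/559 × $14,550.06 → $11,764.98
Apr 16, sell 70: 70/107 × $2,785.08 → $1,822.01
Total COGS = $19,988.94 + $11,764.98 + $1,822.01 = $33,575.93
Ending inventory (cost pool remaining) = $963.07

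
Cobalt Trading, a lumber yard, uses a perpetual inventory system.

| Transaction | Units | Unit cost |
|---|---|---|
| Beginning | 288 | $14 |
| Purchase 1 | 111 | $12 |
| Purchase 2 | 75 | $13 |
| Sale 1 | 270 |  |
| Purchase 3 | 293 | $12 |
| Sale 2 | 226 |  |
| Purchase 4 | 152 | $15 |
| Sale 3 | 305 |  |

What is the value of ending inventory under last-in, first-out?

Sale 1 (270) [LIFO — newest first]: 75 @ $13 + 111 @ $12 + 84 @ $14 = $3,483
Sale 2 (226) [LIFO — newest first]: 226 @ $12 = $2,712
Sale 3 (305) [LIFO — newest first]: 152 @ $15 + 67 @ $12 + 86 @ $14 = $4,288
Total COGS = $3,483 + $2,712 + $4,288 = $10,483
Ending inventory: 118 @ $14 = $1,652

Ending inventory = $1,652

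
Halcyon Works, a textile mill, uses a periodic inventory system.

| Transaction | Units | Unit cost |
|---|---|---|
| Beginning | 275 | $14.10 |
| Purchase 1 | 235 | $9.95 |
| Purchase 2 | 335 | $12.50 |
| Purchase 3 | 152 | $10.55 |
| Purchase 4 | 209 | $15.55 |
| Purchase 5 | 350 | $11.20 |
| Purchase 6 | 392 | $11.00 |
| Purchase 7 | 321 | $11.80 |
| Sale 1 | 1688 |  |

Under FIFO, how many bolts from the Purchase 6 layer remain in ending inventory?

260

Sale 1 (1688) [FIFO — oldest first]: 275 @ $14.10 + 235 @ $9.95 + 335 @ $12.50 + 152 @ $10.55 + 209 @ $15.55 + 350 @ $11.20 + 132 @ $11.00 = $20,628.80
Ending inventory: 260 @ $11.00 + 321 @ $11.80 = $6,647.80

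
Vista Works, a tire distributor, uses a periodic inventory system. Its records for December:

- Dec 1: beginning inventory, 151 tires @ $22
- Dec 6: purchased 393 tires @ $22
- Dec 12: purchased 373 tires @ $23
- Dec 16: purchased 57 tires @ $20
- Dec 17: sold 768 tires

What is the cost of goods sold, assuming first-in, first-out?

COGS = $17,120

Dec 17, 768 sold [FIFO — oldest first]: 151 @ $22 + 393 @ $22 + 224 @ $23 = $17,120
Ending inventory: 149 @ $23 + 57 @ $20 = $4,567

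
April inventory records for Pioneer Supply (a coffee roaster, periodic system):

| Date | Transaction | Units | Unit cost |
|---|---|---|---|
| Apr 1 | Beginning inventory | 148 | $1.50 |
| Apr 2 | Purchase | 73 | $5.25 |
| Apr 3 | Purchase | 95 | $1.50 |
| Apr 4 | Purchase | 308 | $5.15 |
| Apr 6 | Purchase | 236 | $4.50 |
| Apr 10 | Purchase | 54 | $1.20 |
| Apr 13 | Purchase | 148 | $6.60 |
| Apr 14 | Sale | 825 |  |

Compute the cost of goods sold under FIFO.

COGS = $3,238.45

Apr 14, 825 sold [FIFO — oldest first]: 148 @ $1.50 + 73 @ $5.25 + 95 @ $1.50 + 308 @ $5.15 + 201 @ $4.50 = $3,238.45
Ending inventory: 35 @ $4.50 + 54 @ $1.20 + 148 @ $6.60 = $1,199.10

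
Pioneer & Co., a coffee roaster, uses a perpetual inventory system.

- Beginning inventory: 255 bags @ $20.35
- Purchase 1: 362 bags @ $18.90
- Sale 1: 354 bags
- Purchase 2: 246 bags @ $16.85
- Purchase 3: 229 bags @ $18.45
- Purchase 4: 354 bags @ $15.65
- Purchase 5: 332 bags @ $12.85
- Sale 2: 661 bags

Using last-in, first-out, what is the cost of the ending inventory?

Ending inventory = $14,101.85

Sale 1 (354) [LIFO — newest first]: 354 @ $18.90 = $6,690.60
Sale 2 (661) [LIFO — newest first]: 332 @ $12.85 + 329 @ $15.65 = $9,415.05
Total COGS = $6,690.60 + $9,415.05 = $16,105.65
Ending inventory: 255 @ $20.35 + 8 @ $18.90 + 246 @ $16.85 + 229 @ $18.45 + 25 @ $15.65 = $14,101.85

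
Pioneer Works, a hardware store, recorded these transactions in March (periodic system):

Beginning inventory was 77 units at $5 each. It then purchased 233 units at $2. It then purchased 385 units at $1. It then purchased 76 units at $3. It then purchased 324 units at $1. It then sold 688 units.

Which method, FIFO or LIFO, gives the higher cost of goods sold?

FIFO

FIFO COGS: 77 @ $5 + 233 @ $2 + 378 @ $1 = $1,229
LIFO COGS: 324 @ $1 + 76 @ $3 + 288 @ $1 = $840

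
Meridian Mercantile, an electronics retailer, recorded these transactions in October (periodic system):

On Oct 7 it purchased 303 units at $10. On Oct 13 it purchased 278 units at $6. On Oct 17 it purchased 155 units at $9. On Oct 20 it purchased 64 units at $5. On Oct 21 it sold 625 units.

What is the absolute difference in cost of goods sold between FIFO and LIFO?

FIFO COGS: 303 @ $10 + 278 @ $6 + 44 @ $9 = $5,094
LIFO COGS: 64 @ $5 + 155 @ $9 + 278 @ $6 + 128 @ $10 = $4,663
Difference = |$5,094 − $4,663| = $431

$431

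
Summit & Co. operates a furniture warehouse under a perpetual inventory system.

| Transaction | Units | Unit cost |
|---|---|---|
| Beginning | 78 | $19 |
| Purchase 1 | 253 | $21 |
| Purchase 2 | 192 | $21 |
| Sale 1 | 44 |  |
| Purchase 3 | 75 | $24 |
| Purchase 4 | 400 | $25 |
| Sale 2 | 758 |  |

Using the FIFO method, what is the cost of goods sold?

Sale 1 (44) [FIFO — oldest first]: 44 @ $19 = $836
Sale 2 (758) [FIFO — oldest first]: 34 @ $19 + 253 @ $21 + 192 @ $21 + 75 @ $24 + 204 @ $25 = $16,891
Total COGS = $836 + $16,891 = $17,727
Ending inventory: 196 @ $25 = $4,900

COGS = $17,727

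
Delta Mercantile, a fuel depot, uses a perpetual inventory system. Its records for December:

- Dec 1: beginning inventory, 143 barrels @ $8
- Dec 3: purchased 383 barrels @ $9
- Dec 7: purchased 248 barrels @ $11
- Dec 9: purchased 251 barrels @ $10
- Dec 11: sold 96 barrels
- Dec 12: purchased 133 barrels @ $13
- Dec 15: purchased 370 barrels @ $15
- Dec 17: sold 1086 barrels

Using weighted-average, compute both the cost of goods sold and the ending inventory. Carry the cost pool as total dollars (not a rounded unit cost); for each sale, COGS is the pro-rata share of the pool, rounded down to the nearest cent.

COGS = $13,196.78; ending inventory = $3,911.22

After Dec 1: 143 on hand, pool $1,144.00 (≈ $8.0000 each)
After Dec 3: 526 on hand, pool $4,591.00 (≈ $8.7281 each)
After Dec 7: 774 on hand, pool $7,319.00 (≈ $9.4561 each)
After Dec 9: 1025 on hand, pool $9,829.00 (≈ $9.5893 each)
Dec 11, sell 96: 96/1025 × $9,829.00 → $920.56
After Dec 12: 1062 on hand, pool $10,637.44 (≈ $10.0164 each)
After Dec 15: 1432 on hand, pool $16,187.44 (≈ $11.3041 each)
Dec 17, sell 1086: 1086/1432 × $16,187.44 → $12,276.22
Total COGS = $920.56 + $12,276.22 = $13,196.78
Ending inventory (cost pool remaining) = $3,911.22
Check: goods available $17,108.00 = COGS $13,196.78 + ending $3,911.22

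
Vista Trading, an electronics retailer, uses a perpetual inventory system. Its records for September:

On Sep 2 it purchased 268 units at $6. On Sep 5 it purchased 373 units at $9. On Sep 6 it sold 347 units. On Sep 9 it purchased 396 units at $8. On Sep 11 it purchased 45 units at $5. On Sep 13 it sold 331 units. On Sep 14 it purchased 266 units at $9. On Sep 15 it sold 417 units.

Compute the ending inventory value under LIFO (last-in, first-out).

Sep 6, 347 sold [LIFO — newest first]: 347 @ $9 = $3,123
Sep 13, 331 sold [LIFO — newest first]: 45 @ $5 + 286 @ $8 = $2,513
Sep 15, 417 sold [LIFO — newest first]: 266 @ $9 + 110 @ $8 + 26 @ $9 + 15 @ $6 = $3,598
Total COGS = $3,123 + $2,513 + $3,598 = $9,234
Ending inventory: 253 @ $6 = $1,518
Check: goods available $10,752 = COGS $9,234 + ending $1,518

Ending inventory = $1,518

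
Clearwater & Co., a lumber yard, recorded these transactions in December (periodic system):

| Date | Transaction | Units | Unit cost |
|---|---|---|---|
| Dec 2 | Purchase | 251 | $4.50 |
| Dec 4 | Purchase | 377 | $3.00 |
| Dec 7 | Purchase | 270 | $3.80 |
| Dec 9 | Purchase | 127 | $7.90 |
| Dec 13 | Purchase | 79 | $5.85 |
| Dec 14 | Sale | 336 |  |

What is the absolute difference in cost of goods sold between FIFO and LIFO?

$574.95

FIFO COGS: 251 @ $4.50 + 85 @ $3.00 = $1,384.50
LIFO COGS: 79 @ $5.85 + 127 @ $7.90 + 130 @ $3.80 = $1,959.45
Difference = |$1,384.50 − $1,959.45| = $574.95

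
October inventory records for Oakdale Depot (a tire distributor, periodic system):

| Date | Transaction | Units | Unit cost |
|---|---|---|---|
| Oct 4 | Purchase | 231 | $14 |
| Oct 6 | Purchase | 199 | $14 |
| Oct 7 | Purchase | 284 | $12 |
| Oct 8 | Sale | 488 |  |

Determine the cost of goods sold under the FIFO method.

COGS = $6,716

Oct 8, 488 sold [FIFO — oldest first]: 231 @ $14 + 199 @ $14 + 58 @ $12 = $6,716
Ending inventory: 226 @ $12 = $2,712
Check: goods available $9,428 = COGS $6,716 + ending $2,712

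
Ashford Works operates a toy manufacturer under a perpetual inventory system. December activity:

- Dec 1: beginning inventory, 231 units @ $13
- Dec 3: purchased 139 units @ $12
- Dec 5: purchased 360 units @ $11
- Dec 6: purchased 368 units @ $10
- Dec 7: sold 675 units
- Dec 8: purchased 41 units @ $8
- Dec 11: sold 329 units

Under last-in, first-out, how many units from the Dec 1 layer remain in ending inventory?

Dec 7, 675 sold [LIFO — newest first]: 368 @ $10 + 307 @ $11 = $7,057
Dec 11, 329 sold [LIFO — newest first]: 41 @ $8 + 53 @ $11 + 139 @ $12 + 96 @ $13 = $3,827
Total COGS = $7,057 + $3,827 = $10,884
Ending inventory: 135 @ $13 = $1,755

135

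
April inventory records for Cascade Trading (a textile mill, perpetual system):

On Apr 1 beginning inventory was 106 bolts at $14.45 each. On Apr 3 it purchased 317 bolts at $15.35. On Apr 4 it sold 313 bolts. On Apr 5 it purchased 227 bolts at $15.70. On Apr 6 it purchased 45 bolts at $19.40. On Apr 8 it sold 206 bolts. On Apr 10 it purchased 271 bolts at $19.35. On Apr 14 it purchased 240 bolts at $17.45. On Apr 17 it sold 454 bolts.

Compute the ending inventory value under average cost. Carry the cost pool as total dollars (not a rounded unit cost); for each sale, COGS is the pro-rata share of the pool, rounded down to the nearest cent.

After Apr 1: 106 on hand, pool $1,531.70 (≈ $14.4500 each)
After Apr 3: 423 on hand, pool $6,397.65 (≈ $15.1245 each)
Apr 4, sell 313: 313/423 × $6,397.65 → $4,733.95
After Apr 5: 337 on hand, pool $5,227.60 (≈ $15.5122 each)
After Apr 6: 382 on hand, pool $6,100.60 (≈ $15.9702 each)
Apr 8, sell 206: 206/382 × $6,100.60 → $3,289.85
After Apr 10: 447 on hand, pool $8,054.60 (≈ $18.0192 each)
After Apr 14: 687 on hand, pool $12,242.60 (≈ $17.8204 each)
Apr 17, sell 454: 454/687 × $12,242.60 → $8,090.45
Total COGS = $4,733.95 + $3,289.85 + $8,090.45 = $16,114.25
Ending inventory (cost pool remaining) = $4,152.15

Ending inventory = $4,152.15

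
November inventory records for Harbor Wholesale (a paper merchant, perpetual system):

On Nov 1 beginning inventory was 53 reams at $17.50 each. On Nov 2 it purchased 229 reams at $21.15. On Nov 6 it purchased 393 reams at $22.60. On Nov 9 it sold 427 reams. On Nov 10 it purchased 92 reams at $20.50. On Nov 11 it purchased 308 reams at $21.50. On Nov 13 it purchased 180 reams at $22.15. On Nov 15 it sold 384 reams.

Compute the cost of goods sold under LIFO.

COGS = $17,973.90

Nov 9, 427 sold [LIFO — newest first]: 393 @ $22.60 + 34 @ $21.15 = $9,600.90
Nov 15, 384 sold [LIFO — newest first]: 180 @ $22.15 + 204 @ $21.50 = $8,373.00
Total COGS = $9,600.90 + $8,373.00 = $17,973.90
Ending inventory: 53 @ $17.50 + 195 @ $21.15 + 92 @ $20.50 + 104 @ $21.50 = $9,173.75
Check: goods available $27,147.65 = COGS $17,973.90 + ending $9,173.75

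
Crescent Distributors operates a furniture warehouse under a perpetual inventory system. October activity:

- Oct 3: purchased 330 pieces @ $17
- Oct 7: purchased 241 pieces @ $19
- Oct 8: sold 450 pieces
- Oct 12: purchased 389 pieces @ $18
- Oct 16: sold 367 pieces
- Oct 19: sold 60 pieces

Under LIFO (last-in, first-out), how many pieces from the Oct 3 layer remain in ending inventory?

83

Oct 8, 450 sold [LIFO — newest first]: 241 @ $19 + 209 @ $17 = $8,132
Oct 16, 367 sold [LIFO — newest first]: 367 @ $18 = $6,606
Oct 19, 60 sold [LIFO — newest first]: 22 @ $18 + 38 @ $17 = $1,042
Total COGS = $8,132 + $6,606 + $1,042 = $15,780
Ending inventory: 83 @ $17 = $1,411
Check: goods available $17,191 = COGS $15,780 + ending $1,411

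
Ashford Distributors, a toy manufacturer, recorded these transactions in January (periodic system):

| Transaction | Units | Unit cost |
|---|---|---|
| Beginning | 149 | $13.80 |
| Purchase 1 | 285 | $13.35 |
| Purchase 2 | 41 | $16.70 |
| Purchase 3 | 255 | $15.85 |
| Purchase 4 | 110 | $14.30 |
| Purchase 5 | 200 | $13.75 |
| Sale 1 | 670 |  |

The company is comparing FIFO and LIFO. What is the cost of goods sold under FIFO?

FIFO COGS: 149 @ $13.80 + 285 @ $13.35 + 41 @ $16.70 + 195 @ $15.85 = $9,636.40
LIFO COGS: 200 @ $13.75 + 110 @ $14.30 + 255 @ $15.85 + 41 @ $16.70 + 64 @ $13.35 = $9,903.85

COGS = $9,636.40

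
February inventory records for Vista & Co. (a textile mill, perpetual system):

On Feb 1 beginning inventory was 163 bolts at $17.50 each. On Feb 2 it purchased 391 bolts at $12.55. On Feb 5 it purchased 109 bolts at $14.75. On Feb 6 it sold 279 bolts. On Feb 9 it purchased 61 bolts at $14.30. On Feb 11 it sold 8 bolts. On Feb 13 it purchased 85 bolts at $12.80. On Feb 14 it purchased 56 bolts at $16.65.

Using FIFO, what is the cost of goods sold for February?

Feb 6, 279 sold [FIFO — oldest first]: 163 @ $17.50 + 116 @ $12.55 = $4,308.30
Feb 11, 8 sold [FIFO — oldest first]: 8 @ $12.55 = $100.40
Total COGS = $4,308.30 + $100.40 = $4,408.70
Ending inventory: 267 @ $12.55 + 109 @ $14.75 + 61 @ $14.30 + 85 @ $12.80 + 56 @ $16.65 = $7,851.30

COGS = $4,408.70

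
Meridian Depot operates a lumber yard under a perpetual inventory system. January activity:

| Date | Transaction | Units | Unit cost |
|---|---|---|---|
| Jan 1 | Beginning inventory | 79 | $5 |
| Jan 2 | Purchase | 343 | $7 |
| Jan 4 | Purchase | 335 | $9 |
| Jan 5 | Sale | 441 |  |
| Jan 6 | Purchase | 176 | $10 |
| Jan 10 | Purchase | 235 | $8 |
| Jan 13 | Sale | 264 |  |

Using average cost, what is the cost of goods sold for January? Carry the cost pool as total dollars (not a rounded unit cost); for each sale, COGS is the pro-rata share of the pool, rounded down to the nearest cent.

COGS = $5,587.95

After Jan 1: 79 on hand, pool $395.00 (≈ $5.0000 each)
After Jan 2: 422 on hand, pool $2,796.00 (≈ $6.6256 each)
After Jan 4: 757 on hand, pool $5,811.00 (≈ $7.6764 each)
Jan 5, sell 441: 441/757 × $5,811.00 → $3,385.27
After Jan 6: 492 on hand, pool $4,185.73 (≈ $8.5076 each)
After Jan 10: 727 on hand, pool $6,065.73 (≈ $8.3435 each)
Jan 13, sell 264: 264/727 × $6,065.73 → $2,202.68
Total COGS = $3,385.27 + $2,202.68 = $5,587.95
Ending inventory (cost pool remaining) = $3,863.05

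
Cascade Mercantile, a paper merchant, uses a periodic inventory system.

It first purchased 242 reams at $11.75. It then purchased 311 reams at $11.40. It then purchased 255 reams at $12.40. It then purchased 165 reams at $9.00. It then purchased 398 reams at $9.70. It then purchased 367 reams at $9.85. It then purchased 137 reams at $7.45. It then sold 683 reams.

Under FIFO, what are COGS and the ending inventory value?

COGS = $8,000.90; ending inventory = $11,531.20

Sale 1 (683) [FIFO — oldest first]: 242 @ $11.75 + 311 @ $11.40 + 130 @ $12.40 = $8,000.90
Ending inventory: 125 @ $12.40 + 165 @ $9.00 + 398 @ $9.70 + 367 @ $9.85 + 137 @ $7.45 = $11,531.20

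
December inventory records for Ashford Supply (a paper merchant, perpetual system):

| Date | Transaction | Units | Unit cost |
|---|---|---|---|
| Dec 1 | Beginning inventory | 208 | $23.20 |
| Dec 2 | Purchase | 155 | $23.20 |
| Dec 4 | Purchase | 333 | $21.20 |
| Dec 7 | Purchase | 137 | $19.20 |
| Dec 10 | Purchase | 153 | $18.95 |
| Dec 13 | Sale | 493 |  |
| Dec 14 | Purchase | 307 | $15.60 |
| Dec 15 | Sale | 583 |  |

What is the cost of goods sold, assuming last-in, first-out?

Dec 13, 493 sold [LIFO — newest first]: 153 @ $18.95 + 137 @ $19.20 + 203 @ $21.20 = $9,833.35
Dec 15, 583 sold [LIFO — newest first]: 307 @ $15.60 + 130 @ $21.20 + 146 @ $23.20 = $10,932.40
Total COGS = $9,833.35 + $10,932.40 = $20,765.75
Ending inventory: 208 @ $23.20 + 9 @ $23.20 = $5,034.40

COGS = $20,765.75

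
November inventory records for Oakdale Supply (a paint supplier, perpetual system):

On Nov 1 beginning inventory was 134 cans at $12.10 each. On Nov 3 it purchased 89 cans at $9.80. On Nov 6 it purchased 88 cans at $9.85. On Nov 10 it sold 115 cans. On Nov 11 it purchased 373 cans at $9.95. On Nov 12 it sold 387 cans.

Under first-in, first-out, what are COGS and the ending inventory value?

COGS = $5,260.85; ending inventory = $1,810.90

Nov 10, 115 sold [FIFO — oldest first]: 115 @ $12.10 = $1,391.50
Nov 12, 387 sold [FIFO — oldest first]: 19 @ $12.10 + 89 @ $9.80 + 88 @ $9.85 + 191 @ $9.95 = $3,869.35
Total COGS = $1,391.50 + $3,869.35 = $5,260.85
Ending inventory: 182 @ $9.95 = $1,810.90
Check: goods available $7,071.75 = COGS $5,260.85 + ending $1,810.90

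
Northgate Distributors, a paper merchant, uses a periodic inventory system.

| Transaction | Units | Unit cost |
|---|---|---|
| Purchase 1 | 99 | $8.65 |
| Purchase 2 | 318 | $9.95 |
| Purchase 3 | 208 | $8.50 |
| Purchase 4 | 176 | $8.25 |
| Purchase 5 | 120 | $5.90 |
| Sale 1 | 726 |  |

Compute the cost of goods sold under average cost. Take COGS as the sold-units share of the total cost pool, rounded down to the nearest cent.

COGS = $6,265.55

Sale 1, sell 726: 726/921 × $7,948.45 → $6,265.55
Ending inventory (cost pool remaining) = $1,682.90
Check: goods available $7,948.45 = COGS $6,265.55 + ending $1,682.90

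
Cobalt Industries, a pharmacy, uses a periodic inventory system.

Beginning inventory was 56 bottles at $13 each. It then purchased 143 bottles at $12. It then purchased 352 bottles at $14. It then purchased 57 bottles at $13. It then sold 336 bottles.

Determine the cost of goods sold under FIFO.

COGS = $4,362

Sale 1 (336) [FIFO — oldest first]: 56 @ $13 + 143 @ $12 + 137 @ $14 = $4,362
Ending inventory: 215 @ $14 + 57 @ $13 = $3,751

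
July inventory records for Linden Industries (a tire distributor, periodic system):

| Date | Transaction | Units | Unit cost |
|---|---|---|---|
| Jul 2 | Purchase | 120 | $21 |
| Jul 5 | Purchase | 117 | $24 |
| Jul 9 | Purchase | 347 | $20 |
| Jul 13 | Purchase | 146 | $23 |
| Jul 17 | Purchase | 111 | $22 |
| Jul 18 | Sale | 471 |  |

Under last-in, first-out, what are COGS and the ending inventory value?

Jul 18, 471 sold [LIFO — newest first]: 111 @ $22 + 146 @ $23 + 214 @ $20 = $10,080
Ending inventory: 120 @ $21 + 117 @ $24 + 133 @ $20 = $7,988

COGS = $10,080; ending inventory = $7,988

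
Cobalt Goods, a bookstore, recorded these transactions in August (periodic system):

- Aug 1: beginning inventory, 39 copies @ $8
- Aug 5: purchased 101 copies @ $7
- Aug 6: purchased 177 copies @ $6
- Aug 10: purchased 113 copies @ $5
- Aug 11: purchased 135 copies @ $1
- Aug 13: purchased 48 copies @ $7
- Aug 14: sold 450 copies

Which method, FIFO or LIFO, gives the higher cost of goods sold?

FIFO COGS: 39 @ $8 + 101 @ $7 + 177 @ $6 + 113 @ $5 + 20 @ $1 = $2,666
LIFO COGS: 48 @ $7 + 135 @ $1 + 113 @ $5 + 154 @ $6 = $1,960

FIFO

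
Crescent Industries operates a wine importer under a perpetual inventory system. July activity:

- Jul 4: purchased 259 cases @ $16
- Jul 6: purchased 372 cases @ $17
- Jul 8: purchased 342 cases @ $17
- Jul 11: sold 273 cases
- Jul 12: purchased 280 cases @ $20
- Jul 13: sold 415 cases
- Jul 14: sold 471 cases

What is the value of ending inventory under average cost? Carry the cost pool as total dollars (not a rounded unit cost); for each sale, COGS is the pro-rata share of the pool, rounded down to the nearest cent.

After Jul 4: 259 on hand, pool $4,144.00 (≈ $16.0000 each)
After Jul 6: 631 on hand, pool $10,468.00 (≈ $16.5895 each)
After Jul 8: 973 on hand, pool $16,282.00 (≈ $16.7338 each)
Jul 11, sell 273: 273/973 × $16,282.00 → $4,568.33
After Jul 12: 980 on hand, pool $17,313.67 (≈ $17.6670 each)
Jul 13, sell 415: 415/980 × $17,313.67 → $7,331.80
Jul 14, sell 471: 471/565 × $9,981.87 → $8,321.16
Total COGS = $4,568.33 + $7,331.80 + $8,321.16 = $20,221.29
Ending inventory (cost pool remaining) = $1,660.71

Ending inventory = $1,660.71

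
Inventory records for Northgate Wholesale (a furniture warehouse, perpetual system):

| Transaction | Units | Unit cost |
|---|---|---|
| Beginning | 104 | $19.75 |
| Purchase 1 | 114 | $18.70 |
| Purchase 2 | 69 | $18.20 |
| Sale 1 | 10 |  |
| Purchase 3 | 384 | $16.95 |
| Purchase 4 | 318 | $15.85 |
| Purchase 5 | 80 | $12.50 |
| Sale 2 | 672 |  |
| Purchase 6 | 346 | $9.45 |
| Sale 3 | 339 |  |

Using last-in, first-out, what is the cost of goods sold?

Sale 1 (10) [LIFO — newest first]: 10 @ $18.20 = $182.00
Sale 2 (672) [LIFO — newest first]: 80 @ $12.50 + 318 @ $15.85 + 274 @ $16.95 = $10,684.60
Sale 3 (339) [LIFO — newest first]: 339 @ $9.45 = $3,203.55
Total COGS = $182.00 + $10,684.60 + $3,203.55 = $14,070.15
Ending inventory: 104 @ $19.75 + 114 @ $18.70 + 59 @ $18.20 + 110 @ $16.95 + 7 @ $9.45 = $7,190.25
Check: goods available $21,260.40 = COGS $14,070.15 + ending $7,190.25

COGS = $14,070.15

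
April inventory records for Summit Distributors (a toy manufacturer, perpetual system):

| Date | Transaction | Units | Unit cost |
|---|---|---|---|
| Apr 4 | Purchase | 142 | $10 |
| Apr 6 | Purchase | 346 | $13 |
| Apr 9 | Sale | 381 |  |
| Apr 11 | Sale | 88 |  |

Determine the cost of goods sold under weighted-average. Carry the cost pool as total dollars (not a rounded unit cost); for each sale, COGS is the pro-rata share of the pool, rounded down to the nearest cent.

After Apr 4: 142 on hand, pool $1,420.00 (≈ $10.0000 each)
After Apr 6: 488 on hand, pool $5,918.00 (≈ $12.1270 each)
Apr 9, sell 381: 381/488 × $5,918.00 → $4,620.40
Apr 11, sell 88: 88/107 × $1,297.60 → $1,067.18
Total COGS = $4,620.40 + $1,067.18 = $5,687.58
Ending inventory (cost pool remaining) = $230.42
Check: goods available $5,918.00 = COGS $5,687.58 + ending $230.42

COGS = $5,687.58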